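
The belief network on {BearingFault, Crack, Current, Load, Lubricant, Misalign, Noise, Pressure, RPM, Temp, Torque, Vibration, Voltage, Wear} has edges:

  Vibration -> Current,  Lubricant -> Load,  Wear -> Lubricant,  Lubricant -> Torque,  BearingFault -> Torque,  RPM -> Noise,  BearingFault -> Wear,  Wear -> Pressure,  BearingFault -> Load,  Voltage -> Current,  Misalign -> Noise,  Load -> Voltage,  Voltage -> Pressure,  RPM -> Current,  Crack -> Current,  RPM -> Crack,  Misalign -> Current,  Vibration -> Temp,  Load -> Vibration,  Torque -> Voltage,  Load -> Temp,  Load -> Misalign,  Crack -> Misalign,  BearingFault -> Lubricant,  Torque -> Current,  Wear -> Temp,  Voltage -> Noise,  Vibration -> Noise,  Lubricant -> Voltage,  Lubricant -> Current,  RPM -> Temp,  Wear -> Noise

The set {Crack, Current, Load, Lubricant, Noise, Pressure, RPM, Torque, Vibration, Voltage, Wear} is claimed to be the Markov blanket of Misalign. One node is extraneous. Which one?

Pressure

By definition, MB(Misalign) is built from Misalign's parents, Misalign's children, and the co-parents of Misalign.
Misalign's parents: Crack, Load.
Misalign has children Current, Noise.
Other parents of Misalign's children:
  Current's other parents are Crack, Lubricant, RPM, Torque, Vibration, Voltage.
  Noise also has parents RPM, Vibration, Voltage, Wear.
MB(Misalign) = {Crack, Current, Load, Lubricant, Noise, RPM, Torque, Vibration, Voltage, Wear}.
Pressure is neither a parent, child, nor co-parent of Misalign, so it does not belong.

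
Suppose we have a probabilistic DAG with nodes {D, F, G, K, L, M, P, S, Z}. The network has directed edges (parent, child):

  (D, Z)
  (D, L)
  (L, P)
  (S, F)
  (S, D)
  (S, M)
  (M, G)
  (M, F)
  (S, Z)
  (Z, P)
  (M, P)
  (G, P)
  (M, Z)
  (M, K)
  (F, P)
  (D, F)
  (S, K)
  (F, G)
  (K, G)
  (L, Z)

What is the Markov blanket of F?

{D, G, K, L, M, P, S, Z}

A node's Markov blanket = Pa ∪ Ch ∪ (parents of Ch other than the node itself).
F's children: G, P.
F has parents D, M, S.
For each child, the remaining parents (spouses of F):
  G: K, M
  P: G, L, M, Z
MB(F) = {D, G, K, L, M, P, S, Z}.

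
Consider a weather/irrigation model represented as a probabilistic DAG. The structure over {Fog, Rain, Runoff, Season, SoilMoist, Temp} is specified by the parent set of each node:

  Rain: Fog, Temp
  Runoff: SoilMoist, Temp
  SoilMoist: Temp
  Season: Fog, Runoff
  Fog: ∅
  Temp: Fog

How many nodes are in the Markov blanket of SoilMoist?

Recall MB(v) = parents ∪ children ∪ spouses, where spouses are the other parents of v's children.
SoilMoist's parents: Temp.
Children of SoilMoist: Runoff.
For each child, the remaining parents (spouses of SoilMoist):
  Runoff also has parent Temp.
MB(SoilMoist) = {Runoff, Temp}, which has 2 nodes.

2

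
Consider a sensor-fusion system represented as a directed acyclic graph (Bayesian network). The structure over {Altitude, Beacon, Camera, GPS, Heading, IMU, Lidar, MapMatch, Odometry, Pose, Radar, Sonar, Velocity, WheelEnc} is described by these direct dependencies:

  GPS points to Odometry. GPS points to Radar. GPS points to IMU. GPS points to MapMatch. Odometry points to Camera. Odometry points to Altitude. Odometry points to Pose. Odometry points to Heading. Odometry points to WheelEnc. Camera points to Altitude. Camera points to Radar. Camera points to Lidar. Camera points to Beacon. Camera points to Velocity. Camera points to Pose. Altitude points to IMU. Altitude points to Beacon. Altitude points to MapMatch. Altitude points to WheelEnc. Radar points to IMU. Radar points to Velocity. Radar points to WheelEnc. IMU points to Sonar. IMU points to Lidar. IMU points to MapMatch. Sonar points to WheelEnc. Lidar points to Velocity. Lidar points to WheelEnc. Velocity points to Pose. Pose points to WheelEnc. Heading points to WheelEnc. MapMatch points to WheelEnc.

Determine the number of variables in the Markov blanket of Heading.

The Markov blanket of a node is its parents, its children, and the other parents of its children.
Parents of Heading: Odometry.
Ch(Heading) = {WheelEnc}.
Co-parents of Heading (other parents of its children):
  WheelEnc's other parents are Altitude, Lidar, MapMatch, Odometry, Pose, Radar, Sonar.
MB(Heading) = {Altitude, Lidar, MapMatch, Odometry, Pose, Radar, Sonar, WheelEnc}, which has 8 nodes.

8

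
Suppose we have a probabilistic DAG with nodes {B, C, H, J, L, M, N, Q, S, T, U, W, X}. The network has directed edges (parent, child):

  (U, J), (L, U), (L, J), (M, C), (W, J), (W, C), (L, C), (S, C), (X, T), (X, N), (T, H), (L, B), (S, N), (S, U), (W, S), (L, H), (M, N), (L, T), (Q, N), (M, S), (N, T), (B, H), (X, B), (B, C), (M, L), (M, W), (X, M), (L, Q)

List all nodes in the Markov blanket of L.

The Markov blanket of a node is its parents, its children, and the other parents of its children.
L has parent M.
L's children: B, C, H, J, Q, T, U.
For each child, the remaining parents (spouses of L):
  Q has no other parent.
  B's other parent is X.
  parents(T) \ {L} = {N, X}.
  U's other parent is S.
  C also has parents B, M, S, W.
  parents(H) \ {L} = {B, T}.
  parents(J) \ {L} = {U, W}.
So the Markov blanket of L is {B, C, H, J, M, N, Q, S, T, U, W, X}.

{B, C, H, J, M, N, Q, S, T, U, W, X}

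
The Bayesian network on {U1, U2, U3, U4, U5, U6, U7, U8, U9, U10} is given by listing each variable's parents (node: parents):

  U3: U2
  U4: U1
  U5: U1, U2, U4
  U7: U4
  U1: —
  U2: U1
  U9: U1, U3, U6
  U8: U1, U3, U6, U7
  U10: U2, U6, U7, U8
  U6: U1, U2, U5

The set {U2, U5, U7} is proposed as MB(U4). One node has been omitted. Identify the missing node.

Parents of U4: U1.
U4's children: U5, U7.
Parents of each child, excluding U4:
  U5 also has parents U1, U2.
  U7: no additional parents.
MB(U4) = {U1, U2, U5, U7}.
Comparing with the claimed set, U1 is missing.

U1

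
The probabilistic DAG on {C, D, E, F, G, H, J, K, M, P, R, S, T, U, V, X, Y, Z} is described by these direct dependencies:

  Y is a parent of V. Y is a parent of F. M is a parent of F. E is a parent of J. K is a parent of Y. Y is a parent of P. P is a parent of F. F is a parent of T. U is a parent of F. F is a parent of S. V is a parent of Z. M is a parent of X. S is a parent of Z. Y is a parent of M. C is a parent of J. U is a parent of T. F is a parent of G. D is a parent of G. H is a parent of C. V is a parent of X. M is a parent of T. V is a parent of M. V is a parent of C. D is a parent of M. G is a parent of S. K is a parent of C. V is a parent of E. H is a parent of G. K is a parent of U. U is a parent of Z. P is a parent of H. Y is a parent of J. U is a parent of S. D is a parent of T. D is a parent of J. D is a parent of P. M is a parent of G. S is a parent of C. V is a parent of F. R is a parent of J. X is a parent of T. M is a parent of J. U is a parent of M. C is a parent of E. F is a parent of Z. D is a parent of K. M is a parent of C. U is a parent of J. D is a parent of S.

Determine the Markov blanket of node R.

{C, D, E, J, M, U, Y}

A node's Markov blanket = Pa ∪ Ch ∪ (parents of Ch other than the node itself).
R has no parents.
R has child J.
For each child, the remaining parents (spouses of R):
  J's other parents are C, D, E, M, U, Y.
So the Markov blanket of R is {C, D, E, J, M, U, Y}.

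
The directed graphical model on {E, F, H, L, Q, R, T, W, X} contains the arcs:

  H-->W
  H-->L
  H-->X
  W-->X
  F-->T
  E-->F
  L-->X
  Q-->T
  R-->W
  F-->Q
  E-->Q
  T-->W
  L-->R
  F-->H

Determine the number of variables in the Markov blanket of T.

5

A node's Markov blanket = Pa ∪ Ch ∪ (parents of Ch other than the node itself).
T has child W.
T has parents F, Q.
Parents of each child, excluding T:
  parents(W) \ {T} = {H, R}.
MB(T) = {F, H, Q, R, W}, which has 5 nodes.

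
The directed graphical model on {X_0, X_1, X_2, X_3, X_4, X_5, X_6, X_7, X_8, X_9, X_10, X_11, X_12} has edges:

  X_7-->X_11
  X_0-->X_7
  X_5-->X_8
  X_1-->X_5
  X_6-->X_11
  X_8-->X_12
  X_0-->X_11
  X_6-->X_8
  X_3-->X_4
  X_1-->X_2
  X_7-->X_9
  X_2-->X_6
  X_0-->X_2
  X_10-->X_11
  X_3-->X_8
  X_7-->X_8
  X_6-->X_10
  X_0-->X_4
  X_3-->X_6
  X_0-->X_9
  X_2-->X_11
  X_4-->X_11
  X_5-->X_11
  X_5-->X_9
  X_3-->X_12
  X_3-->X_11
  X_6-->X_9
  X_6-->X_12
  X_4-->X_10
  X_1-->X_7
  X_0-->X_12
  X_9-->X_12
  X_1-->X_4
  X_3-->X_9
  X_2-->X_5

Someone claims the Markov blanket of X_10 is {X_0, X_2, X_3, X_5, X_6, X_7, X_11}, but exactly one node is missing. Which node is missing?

By definition, MB(X_10) is built from X_10's parents, X_10's children, and the co-parents of X_10.
X_10's parents: X_4, X_6.
Children of X_10: X_11.
Co-parents of X_10 (other parents of its children):
  X_11: X_0, X_2, X_3, X_4, X_5, X_6, X_7
MB(X_10) = {X_0, X_2, X_3, X_4, X_5, X_6, X_7, X_11}.
Comparing with the claimed set, X_4 is missing.

X_4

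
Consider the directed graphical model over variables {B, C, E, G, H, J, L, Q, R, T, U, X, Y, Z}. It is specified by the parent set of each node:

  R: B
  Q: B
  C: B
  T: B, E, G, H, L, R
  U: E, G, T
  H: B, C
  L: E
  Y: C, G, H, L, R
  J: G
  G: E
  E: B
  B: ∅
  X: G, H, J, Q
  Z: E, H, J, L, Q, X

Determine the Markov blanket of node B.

{C, E, G, H, L, Q, R, T}

B's children: C, E, H, Q, R, T.
Parents of B: none.
Other parents of B's children:
  C: —
  E: —
  H: C
  Q: —
  R: —
  T: E, G, H, L, R
So the Markov blanket of B is {C, E, G, H, L, Q, R, T}.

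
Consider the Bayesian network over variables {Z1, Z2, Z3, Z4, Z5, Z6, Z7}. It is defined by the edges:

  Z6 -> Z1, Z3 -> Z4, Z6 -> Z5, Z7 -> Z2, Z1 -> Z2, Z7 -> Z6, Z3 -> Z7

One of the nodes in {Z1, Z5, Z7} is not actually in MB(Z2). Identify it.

Ch(Z2) = {}.
Parents of Z2: Z1, Z7.
With no children, Z2 has no spouses; the co-parent set is empty.
MB(Z2) = {Z1, Z7}.
Z5 is neither a parent, child, nor co-parent of Z2, so it does not belong.

Z5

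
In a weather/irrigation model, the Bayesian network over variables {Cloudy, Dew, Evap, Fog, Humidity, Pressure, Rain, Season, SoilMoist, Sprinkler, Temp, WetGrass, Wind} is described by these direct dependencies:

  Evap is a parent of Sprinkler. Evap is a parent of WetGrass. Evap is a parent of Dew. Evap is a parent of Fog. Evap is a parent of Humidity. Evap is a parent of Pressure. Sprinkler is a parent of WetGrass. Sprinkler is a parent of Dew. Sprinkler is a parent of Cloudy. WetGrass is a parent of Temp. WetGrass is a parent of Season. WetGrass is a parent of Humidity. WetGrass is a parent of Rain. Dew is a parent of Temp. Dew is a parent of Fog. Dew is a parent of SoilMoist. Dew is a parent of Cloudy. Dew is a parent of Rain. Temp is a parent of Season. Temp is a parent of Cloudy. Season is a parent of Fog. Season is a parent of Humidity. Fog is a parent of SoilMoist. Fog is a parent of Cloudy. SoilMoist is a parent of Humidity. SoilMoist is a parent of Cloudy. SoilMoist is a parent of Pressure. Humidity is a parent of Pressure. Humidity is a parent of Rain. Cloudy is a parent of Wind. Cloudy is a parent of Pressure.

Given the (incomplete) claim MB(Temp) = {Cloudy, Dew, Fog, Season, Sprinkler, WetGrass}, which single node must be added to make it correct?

SoilMoist

Temp has parents Dew, WetGrass.
Children of Temp: Cloudy, Season.
Other parents of Temp's children:
  Season: WetGrass
  Cloudy: Dew, Fog, SoilMoist, Sprinkler
MB(Temp) = {Cloudy, Dew, Fog, Season, SoilMoist, Sprinkler, WetGrass}.
Comparing with the claimed set, SoilMoist is missing.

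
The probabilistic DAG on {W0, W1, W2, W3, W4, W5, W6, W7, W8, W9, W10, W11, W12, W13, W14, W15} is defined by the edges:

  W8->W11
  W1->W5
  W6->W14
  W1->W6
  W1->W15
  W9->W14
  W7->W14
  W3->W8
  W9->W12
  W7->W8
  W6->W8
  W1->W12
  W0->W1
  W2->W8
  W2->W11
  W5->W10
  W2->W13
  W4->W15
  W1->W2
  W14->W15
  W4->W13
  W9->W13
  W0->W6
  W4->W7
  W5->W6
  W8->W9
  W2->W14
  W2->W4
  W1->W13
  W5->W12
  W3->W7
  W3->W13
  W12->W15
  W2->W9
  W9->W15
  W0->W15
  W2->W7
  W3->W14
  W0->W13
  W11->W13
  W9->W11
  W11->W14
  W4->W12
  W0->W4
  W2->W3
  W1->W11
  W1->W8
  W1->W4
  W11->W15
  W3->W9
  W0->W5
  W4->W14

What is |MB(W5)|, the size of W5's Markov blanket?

7

A node's Markov blanket = Pa ∪ Ch ∪ (parents of Ch other than the node itself).
Children of W5: W6, W10, W12.
W5 has parents W0, W1.
Co-parents of W5 (other parents of its children):
  parents(W6) \ {W5} = {W0, W1}.
  W10 has no other parent.
  W12's other parents are W1, W4, W9.
MB(W5) = {W0, W1, W4, W6, W9, W10, W12}, which has 7 nodes.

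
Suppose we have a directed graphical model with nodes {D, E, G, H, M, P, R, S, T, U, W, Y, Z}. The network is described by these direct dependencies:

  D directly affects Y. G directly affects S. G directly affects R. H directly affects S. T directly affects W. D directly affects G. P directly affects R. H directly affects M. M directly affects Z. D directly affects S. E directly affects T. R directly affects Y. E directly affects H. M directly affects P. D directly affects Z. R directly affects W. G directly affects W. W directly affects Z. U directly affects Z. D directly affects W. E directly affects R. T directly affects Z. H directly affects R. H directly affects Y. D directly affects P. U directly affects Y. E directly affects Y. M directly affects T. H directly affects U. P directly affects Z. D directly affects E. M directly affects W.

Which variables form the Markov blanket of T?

{D, E, G, M, P, R, U, W, Z}

Parents of T: E, M.
Ch(T) = {W, Z}.
Co-parents of T (other parents of its children):
  W's other parents are D, G, M, R.
  Z also has parents D, M, P, U, W.
Union: {E, M} ∪ {W, Z} ∪ {D, G, M, P, R, U, W} = {D, E, G, M, P, R, U, W, Z}.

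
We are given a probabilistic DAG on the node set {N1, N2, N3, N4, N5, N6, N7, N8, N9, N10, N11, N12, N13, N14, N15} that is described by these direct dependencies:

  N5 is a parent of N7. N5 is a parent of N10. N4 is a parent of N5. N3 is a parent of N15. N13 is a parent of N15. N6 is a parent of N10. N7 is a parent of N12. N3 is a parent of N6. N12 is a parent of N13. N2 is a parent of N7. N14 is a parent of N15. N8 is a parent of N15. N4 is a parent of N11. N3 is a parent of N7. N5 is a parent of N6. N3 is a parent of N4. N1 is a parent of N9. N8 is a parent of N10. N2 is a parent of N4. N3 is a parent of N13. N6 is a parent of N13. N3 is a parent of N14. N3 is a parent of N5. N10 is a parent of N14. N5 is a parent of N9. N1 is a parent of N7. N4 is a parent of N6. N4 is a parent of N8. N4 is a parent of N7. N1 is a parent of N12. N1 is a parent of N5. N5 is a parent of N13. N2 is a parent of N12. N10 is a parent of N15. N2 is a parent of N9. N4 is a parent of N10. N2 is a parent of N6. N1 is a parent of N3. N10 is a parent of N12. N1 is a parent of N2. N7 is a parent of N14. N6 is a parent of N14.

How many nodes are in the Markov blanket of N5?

11

Children of N5: N6, N7, N9, N10, N13.
Pa(N5) = {N1, N3, N4}.
Other parents of N5's children:
  N6 also has parents N2, N3, N4.
  parents(N7) \ {N5} = {N1, N2, N3, N4}.
  N9 also has parents N1, N2.
  N10 also has parents N4, N6, N8.
  N13's other parents are N3, N6, N12.
MB(N5) = {N1, N2, N3, N4, N6, N7, N8, N9, N10, N12, N13}, which has 11 nodes.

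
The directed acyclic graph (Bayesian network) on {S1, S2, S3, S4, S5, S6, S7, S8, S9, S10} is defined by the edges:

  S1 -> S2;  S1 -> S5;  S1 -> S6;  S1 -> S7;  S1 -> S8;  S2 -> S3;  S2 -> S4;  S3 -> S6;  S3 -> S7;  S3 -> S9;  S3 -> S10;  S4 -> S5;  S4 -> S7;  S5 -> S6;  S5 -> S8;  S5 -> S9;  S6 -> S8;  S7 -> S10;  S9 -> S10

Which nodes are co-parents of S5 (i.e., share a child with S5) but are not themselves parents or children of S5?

{S3}

Children of S5: S6, S8, S9.
  S6's other parents are S1, S3.
  S8 also has parents S1, S6.
  S9's other parent is S3.
Excluding nodes already adjacent to S5 (S1, S4, S6, S8, S9), the co-parent-only contribution is {S3}.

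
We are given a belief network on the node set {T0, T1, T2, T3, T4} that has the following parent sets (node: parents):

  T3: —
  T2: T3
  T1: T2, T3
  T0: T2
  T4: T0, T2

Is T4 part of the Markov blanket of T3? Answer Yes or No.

No

Pa(T3) = {}.
Children of T3: T1, T2.
Co-parents of T3 (other parents of its children):
  T2: no additional parents.
  parents(T1) \ {T3} = {T2}.
MB(T3) = {T1, T2}; T4 is not in this set.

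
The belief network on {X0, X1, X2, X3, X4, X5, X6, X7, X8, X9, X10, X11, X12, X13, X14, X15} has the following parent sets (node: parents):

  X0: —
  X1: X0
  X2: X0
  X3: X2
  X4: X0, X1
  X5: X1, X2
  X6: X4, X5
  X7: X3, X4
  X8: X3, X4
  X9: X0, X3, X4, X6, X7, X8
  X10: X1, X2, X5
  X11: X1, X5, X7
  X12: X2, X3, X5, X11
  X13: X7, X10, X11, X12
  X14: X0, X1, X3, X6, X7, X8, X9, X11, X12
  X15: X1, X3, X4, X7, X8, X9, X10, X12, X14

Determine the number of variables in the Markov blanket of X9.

12

Parents of X9: X0, X3, X4, X6, X7, X8.
X9's children: X14, X15.
Parents of each child, excluding X9:
  X14's other parents are X0, X1, X3, X6, X7, X8, X11, X12.
  X15 also has parents X1, X3, X4, X7, X8, X10, X12, X14.
MB(X9) = {X0, X1, X3, X4, X6, X7, X8, X10, X11, X12, X14, X15}, which has 12 nodes.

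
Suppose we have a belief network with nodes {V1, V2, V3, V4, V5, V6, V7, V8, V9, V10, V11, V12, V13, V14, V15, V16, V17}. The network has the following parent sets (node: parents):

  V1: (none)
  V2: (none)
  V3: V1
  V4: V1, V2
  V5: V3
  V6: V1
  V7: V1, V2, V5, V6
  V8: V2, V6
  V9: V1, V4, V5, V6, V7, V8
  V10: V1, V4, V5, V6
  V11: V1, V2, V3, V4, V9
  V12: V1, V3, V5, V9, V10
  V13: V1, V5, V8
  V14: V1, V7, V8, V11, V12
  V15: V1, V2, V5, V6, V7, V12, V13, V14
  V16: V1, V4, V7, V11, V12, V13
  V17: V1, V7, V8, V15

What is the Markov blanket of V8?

{V1, V2, V4, V5, V6, V7, V9, V11, V12, V13, V14, V15, V17}

The Markov blanket of a node is its parents, its children, and the other parents of its children.
Pa(V8) = {V2, V6}.
Children of V8: V9, V13, V14, V17.
For each child, the remaining parents (spouses of V8):
  V9: V1, V4, V5, V6, V7
  V13: V1, V5
  V14: V1, V7, V11, V12
  V17: V1, V7, V15
MB(V8) = {V1, V2, V4, V5, V6, V7, V9, V11, V12, V13, V14, V15, V17}.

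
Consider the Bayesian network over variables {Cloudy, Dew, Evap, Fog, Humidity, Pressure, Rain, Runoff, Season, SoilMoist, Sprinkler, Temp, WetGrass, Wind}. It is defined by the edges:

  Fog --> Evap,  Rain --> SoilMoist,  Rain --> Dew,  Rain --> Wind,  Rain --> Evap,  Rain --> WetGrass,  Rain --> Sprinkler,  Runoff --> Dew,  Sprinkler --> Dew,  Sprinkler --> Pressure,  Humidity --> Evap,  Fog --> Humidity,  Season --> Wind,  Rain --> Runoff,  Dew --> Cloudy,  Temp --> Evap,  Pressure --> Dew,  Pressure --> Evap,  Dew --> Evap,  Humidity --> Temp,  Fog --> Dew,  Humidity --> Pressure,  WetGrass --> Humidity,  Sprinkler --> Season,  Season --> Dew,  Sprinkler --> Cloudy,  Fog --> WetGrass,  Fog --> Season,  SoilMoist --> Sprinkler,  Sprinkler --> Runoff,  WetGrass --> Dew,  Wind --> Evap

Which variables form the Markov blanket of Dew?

{Cloudy, Evap, Fog, Humidity, Pressure, Rain, Runoff, Season, Sprinkler, Temp, WetGrass, Wind}

Parents of Dew: Fog, Pressure, Rain, Runoff, Season, Sprinkler, WetGrass.
Dew's children: Cloudy, Evap.
Co-parents of Dew (other parents of its children):
  Cloudy's other parent is Sprinkler.
  Evap's other parents are Fog, Humidity, Pressure, Rain, Temp, Wind.
Union: {Fog, Pressure, Rain, Runoff, Season, Sprinkler, WetGrass} ∪ {Cloudy, Evap} ∪ {Fog, Humidity, Pressure, Rain, Sprinkler, Temp, Wind} = {Cloudy, Evap, Fog, Humidity, Pressure, Rain, Runoff, Season, Sprinkler, Temp, WetGrass, Wind}.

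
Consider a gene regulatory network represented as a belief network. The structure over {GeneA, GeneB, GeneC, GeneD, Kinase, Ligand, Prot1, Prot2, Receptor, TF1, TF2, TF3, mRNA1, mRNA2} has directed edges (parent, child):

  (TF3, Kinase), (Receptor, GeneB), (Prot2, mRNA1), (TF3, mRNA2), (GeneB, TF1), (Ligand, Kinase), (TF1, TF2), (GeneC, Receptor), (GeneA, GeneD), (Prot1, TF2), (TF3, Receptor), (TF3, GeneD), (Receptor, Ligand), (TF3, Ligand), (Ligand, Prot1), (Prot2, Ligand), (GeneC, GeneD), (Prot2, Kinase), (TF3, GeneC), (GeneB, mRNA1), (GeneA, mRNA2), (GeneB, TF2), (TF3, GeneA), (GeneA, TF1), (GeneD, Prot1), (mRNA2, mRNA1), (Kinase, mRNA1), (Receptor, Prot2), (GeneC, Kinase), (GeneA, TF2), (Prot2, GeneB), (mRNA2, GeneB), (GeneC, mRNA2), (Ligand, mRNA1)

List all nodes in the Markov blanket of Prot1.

Recall MB(v) = parents ∪ children ∪ spouses, where spouses are the other parents of v's children.
Prot1's children: TF2.
Prot1's parents: GeneD, Ligand.
Parents of each child, excluding Prot1:
  TF2 also has parents GeneA, GeneB, TF1.
So the Markov blanket of Prot1 is {GeneA, GeneB, GeneD, Ligand, TF1, TF2}.

{GeneA, GeneB, GeneD, Ligand, TF1, TF2}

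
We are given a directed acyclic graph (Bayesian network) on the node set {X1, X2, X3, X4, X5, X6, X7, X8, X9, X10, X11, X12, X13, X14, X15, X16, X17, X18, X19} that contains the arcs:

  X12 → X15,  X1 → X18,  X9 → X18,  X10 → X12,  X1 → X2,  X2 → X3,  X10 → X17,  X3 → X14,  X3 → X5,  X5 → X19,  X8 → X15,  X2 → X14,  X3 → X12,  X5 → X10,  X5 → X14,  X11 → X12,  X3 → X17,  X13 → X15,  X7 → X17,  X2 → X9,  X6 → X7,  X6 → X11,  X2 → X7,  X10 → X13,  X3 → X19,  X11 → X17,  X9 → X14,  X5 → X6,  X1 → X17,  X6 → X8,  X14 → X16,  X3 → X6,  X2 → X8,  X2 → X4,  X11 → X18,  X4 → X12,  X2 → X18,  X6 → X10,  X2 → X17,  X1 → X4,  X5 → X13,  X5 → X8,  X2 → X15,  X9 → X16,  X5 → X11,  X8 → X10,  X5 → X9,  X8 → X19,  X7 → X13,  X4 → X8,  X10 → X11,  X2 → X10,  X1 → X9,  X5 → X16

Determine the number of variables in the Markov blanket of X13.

7

By definition, MB(X13) is built from X13's parents, X13's children, and the co-parents of X13.
Parents of X13: X5, X7, X10.
Children of X13: X15.
Co-parents of X13 (other parents of its children):
  X15: X2, X8, X12
MB(X13) = {X2, X5, X7, X8, X10, X12, X15}, which has 7 nodes.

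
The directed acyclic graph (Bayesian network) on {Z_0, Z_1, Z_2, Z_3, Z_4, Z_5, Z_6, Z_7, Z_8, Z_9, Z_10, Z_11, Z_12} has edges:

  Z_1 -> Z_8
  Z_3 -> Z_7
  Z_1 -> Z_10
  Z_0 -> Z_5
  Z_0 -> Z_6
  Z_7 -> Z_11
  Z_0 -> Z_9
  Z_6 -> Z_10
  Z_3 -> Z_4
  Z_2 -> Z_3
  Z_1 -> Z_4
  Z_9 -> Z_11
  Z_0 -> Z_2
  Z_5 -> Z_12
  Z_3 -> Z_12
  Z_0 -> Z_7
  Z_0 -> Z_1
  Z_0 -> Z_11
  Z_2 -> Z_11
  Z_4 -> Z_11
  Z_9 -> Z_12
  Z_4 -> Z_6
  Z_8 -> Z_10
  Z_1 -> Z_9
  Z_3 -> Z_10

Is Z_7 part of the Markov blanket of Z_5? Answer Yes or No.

Parents of Z_5: Z_0.
Ch(Z_5) = {Z_12}.
Other parents of Z_5's children:
  Z_12's other parents are Z_3, Z_9.
MB(Z_5) = {Z_0, Z_3, Z_9, Z_12}; Z_7 is not in this set.

No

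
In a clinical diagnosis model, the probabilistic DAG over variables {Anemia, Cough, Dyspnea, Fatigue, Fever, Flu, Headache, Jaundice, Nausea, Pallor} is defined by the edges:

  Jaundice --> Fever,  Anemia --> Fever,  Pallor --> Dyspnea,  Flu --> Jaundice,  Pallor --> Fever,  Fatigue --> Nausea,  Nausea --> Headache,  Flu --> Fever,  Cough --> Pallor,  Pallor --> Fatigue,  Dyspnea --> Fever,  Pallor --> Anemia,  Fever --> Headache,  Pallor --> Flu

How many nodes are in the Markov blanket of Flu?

By definition, MB(Flu) is built from Flu's parents, Flu's children, and the co-parents of Flu.
Pa(Flu) = {Pallor}.
Children of Flu: Fever, Jaundice.
For each child, the remaining parents (spouses of Flu):
  Jaundice: —
  Fever: Anemia, Dyspnea, Jaundice, Pallor
MB(Flu) = {Anemia, Dyspnea, Fever, Jaundice, Pallor}, which has 5 nodes.

5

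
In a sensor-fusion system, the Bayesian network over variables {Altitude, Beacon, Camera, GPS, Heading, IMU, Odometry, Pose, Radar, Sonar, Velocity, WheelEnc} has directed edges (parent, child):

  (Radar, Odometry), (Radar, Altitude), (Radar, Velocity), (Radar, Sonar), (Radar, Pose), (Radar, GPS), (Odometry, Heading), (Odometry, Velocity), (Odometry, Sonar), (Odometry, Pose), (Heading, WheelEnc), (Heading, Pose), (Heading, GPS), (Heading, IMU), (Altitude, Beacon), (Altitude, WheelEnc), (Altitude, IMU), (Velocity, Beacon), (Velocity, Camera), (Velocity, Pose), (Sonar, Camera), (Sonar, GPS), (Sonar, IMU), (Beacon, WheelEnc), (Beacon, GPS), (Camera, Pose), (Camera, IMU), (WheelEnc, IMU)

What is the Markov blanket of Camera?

{Altitude, Heading, IMU, Odometry, Pose, Radar, Sonar, Velocity, WheelEnc}

By definition, MB(Camera) is built from Camera's parents, Camera's children, and the co-parents of Camera.
Camera has parents Sonar, Velocity.
Children of Camera: IMU, Pose.
Parents of each child, excluding Camera:
  Pose: Heading, Odometry, Radar, Velocity
  IMU: Altitude, Heading, Sonar, WheelEnc
Taking the union gives {Altitude, Heading, IMU, Odometry, Pose, Radar, Sonar, Velocity, WheelEnc}.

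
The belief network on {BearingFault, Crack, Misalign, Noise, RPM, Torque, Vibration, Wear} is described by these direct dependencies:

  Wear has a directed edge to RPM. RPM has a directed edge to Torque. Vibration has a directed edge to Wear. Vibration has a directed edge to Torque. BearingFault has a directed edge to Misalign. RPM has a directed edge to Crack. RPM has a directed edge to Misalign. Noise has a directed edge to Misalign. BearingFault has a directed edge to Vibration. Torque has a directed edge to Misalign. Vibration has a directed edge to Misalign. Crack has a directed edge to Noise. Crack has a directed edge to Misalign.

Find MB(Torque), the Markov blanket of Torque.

{BearingFault, Crack, Misalign, Noise, RPM, Vibration}

A node's Markov blanket = Pa ∪ Ch ∪ (parents of Ch other than the node itself).
Ch(Torque) = {Misalign}.
Torque's parents: RPM, Vibration.
For each child, the remaining parents (spouses of Torque):
  parents(Misalign) \ {Torque} = {BearingFault, Crack, Noise, RPM, Vibration}.
So the Markov blanket of Torque is {BearingFault, Crack, Misalign, Noise, RPM, Vibration}.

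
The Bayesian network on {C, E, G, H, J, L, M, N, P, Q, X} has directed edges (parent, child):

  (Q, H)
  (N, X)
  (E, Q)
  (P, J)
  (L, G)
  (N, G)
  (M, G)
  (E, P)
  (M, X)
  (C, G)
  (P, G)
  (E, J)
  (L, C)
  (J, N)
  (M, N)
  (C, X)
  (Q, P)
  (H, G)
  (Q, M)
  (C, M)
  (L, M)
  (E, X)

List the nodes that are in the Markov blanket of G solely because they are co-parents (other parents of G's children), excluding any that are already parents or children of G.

{}

G has no children, so it has no co-parents. The set is empty.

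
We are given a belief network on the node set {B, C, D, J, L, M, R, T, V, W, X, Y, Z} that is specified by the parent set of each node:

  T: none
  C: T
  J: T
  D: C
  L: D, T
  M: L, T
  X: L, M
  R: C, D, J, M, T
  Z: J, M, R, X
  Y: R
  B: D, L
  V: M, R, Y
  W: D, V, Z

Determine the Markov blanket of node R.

Parents of R: C, D, J, M, T.
R's children: V, Y, Z.
Parents of each child, excluding R:
  parents(Z) \ {R} = {J, M, X}.
  Y has no other parent.
  V's other parents are M, Y.
So the Markov blanket of R is {C, D, J, M, T, V, X, Y, Z}.

{C, D, J, M, T, V, X, Y, Z}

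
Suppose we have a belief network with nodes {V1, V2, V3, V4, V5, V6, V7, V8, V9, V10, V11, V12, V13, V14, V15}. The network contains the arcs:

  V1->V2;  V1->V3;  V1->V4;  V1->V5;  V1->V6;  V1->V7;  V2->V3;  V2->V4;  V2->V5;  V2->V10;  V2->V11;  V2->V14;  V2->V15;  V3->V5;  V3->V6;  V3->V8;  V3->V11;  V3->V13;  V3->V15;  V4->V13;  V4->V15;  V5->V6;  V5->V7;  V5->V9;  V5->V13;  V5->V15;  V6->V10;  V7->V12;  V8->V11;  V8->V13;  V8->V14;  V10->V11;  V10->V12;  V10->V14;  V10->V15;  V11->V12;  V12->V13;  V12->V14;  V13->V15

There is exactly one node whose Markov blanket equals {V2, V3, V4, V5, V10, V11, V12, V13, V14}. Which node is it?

V8

The target node must have every member of {V2, V3, V4, V5, V10, V11, V12, V13, V14} as a parent, child, or co-parent, and no others.
Parents of V8: V3; children: V11, V13, V14; co-parents: V2, V3, V4, V5, V10, V12.
These exactly cover the given set, so the node is V8.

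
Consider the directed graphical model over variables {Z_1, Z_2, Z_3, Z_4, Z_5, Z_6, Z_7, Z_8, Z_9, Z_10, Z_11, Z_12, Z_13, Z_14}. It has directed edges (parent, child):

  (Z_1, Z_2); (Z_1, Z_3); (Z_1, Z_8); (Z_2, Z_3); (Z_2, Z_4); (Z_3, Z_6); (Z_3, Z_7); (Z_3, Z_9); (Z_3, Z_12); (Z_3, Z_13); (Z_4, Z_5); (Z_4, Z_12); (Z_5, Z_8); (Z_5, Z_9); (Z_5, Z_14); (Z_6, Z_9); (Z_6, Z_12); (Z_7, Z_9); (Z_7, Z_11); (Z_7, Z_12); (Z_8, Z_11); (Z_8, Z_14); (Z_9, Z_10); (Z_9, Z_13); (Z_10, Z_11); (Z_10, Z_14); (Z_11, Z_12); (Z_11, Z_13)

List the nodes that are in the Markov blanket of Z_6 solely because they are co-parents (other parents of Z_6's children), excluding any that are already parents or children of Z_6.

{Z_4, Z_5, Z_7, Z_11}

Children of Z_6: Z_9, Z_12.
  Z_9: Z_3, Z_5, Z_7
  Z_12: Z_3, Z_4, Z_7, Z_11
Excluding nodes already adjacent to Z_6 (Z_3, Z_9, Z_12), the co-parent-only contribution is {Z_4, Z_5, Z_7, Z_11}.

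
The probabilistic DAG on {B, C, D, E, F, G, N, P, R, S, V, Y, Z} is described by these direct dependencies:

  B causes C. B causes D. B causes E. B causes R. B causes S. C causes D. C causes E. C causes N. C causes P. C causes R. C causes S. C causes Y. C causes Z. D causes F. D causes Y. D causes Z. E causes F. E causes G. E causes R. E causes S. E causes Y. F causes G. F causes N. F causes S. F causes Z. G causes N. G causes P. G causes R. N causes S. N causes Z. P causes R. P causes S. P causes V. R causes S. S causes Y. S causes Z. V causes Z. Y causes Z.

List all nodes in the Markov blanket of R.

{B, C, E, F, G, N, P, S}

A node's Markov blanket = Pa ∪ Ch ∪ (parents of Ch other than the node itself).
R has parents B, C, E, G, P.
Children of R: S.
Other parents of R's children:
  parents(S) \ {R} = {B, C, E, F, N, P}.
So the Markov blanket of R is {B, C, E, F, G, N, P, S}.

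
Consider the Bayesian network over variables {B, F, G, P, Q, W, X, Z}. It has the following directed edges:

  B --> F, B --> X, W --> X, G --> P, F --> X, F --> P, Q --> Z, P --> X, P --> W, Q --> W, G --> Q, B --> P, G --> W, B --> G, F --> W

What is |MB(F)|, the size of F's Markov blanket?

A node's Markov blanket = Pa ∪ Ch ∪ (parents of Ch other than the node itself).
Children of F: P, W, X.
Pa(F) = {B}.
For each child, the remaining parents (spouses of F):
  P's other parents are B, G.
  W's other parents are G, P, Q.
  X's other parents are B, P, W.
MB(F) = {B, G, P, Q, W, X}, which has 6 nodes.

6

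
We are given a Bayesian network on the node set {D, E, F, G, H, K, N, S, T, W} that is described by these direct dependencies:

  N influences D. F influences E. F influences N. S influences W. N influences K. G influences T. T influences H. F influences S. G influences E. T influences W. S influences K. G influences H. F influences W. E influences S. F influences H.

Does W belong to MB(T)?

Yes

W is a child of T.
So W ∈ MB(T).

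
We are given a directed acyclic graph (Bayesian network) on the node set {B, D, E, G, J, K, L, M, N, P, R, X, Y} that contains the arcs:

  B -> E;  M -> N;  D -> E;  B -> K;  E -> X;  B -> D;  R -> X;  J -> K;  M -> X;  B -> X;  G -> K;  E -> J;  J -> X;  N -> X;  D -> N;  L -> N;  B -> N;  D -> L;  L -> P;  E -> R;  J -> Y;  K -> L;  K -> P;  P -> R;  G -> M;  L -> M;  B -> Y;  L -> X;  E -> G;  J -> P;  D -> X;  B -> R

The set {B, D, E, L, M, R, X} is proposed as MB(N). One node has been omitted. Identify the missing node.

Recall MB(v) = parents ∪ children ∪ spouses, where spouses are the other parents of v's children.
N's children: X.
Pa(N) = {B, D, L, M}.
Parents of each child, excluding N:
  X also has parents B, D, E, J, L, M, R.
MB(N) = {B, D, E, J, L, M, R, X}.
Comparing with the claimed set, J is missing.

J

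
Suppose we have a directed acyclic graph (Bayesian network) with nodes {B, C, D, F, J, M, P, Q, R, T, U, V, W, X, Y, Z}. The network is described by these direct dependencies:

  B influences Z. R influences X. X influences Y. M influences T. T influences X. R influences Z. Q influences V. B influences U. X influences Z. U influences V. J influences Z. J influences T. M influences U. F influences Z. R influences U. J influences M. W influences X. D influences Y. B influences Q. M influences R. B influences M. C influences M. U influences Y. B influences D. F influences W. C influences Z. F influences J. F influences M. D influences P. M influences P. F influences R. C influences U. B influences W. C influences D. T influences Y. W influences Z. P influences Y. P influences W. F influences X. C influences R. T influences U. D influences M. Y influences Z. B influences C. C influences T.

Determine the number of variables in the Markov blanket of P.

9

The Markov blanket of a node is its parents, its children, and the other parents of its children.
P's parents: D, M.
Ch(P) = {W, Y}.
Parents of each child, excluding P:
  parents(W) \ {P} = {B, F}.
  Y's other parents are D, T, U, X.
MB(P) = {B, D, F, M, T, U, W, X, Y}, which has 9 nodes.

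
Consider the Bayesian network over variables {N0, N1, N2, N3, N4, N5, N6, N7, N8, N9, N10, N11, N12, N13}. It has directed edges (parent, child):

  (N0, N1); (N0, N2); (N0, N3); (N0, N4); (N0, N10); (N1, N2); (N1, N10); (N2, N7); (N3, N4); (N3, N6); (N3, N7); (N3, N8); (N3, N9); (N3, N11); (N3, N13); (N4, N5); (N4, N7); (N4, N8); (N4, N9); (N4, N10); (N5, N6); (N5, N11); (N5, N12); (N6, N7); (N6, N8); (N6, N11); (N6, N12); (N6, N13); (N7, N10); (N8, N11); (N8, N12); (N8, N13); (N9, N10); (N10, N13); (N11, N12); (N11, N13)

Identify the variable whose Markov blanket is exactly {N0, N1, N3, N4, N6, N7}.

The target node must have every member of {N0, N1, N3, N4, N6, N7} as a parent, child, or co-parent, and no others.
Parents of N2: N0, N1; children: N7; co-parents: N3, N4, N6.
These exactly cover the given set, so the node is N2.

N2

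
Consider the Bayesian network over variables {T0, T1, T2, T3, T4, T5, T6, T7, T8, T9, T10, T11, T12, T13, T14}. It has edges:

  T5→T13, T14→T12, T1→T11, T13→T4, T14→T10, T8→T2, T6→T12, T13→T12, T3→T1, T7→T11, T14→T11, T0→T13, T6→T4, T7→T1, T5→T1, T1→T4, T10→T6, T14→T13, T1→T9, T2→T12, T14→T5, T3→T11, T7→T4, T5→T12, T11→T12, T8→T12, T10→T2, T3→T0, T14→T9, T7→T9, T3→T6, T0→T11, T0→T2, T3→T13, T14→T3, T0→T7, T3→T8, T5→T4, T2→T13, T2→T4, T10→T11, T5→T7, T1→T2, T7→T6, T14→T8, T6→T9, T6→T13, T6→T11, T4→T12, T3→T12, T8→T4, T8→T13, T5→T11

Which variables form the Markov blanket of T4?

{T1, T2, T3, T5, T6, T7, T8, T11, T12, T13, T14}

A node's Markov blanket = Pa ∪ Ch ∪ (parents of Ch other than the node itself).
Pa(T4) = {T1, T2, T5, T6, T7, T8, T13}.
Children of T4: T12.
Parents of each child, excluding T4:
  T12's other parents are T2, T3, T5, T6, T8, T11, T13, T14.
Union: {T1, T2, T5, T6, T7, T8, T13} ∪ {T12} ∪ {T2, T3, T5, T6, T8, T11, T13, T14} = {T1, T2, T3, T5, T6, T7, T8, T11, T12, T13, T14}.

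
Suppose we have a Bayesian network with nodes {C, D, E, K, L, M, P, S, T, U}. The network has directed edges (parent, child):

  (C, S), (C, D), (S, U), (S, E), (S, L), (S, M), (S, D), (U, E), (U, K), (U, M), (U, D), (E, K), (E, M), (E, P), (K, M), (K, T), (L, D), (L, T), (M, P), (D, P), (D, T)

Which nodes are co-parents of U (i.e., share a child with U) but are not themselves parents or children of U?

Children of U: D, E, K, M.
  E: S
  K: E
  M: E, K, S
  D: C, L, S
Excluding nodes already adjacent to U (D, E, K, M, S), the co-parent-only contribution is {C, L}.

{C, L}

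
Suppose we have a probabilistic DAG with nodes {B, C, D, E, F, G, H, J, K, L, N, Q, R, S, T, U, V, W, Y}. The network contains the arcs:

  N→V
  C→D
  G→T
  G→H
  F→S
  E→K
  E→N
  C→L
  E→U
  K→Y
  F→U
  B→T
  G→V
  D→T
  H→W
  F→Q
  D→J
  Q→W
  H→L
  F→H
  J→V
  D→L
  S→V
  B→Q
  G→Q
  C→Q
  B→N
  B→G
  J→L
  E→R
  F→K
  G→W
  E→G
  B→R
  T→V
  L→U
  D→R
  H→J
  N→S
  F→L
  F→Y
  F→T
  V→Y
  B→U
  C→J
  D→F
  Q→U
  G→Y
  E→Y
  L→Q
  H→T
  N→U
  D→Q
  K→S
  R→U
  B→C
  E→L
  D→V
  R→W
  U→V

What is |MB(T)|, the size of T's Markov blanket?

10

Recall MB(v) = parents ∪ children ∪ spouses, where spouses are the other parents of v's children.
T has parents B, D, F, G, H.
Children of T: V.
Other parents of T's children:
  V: D, G, J, N, S, U
MB(T) = {B, D, F, G, H, J, N, S, U, V}, which has 10 nodes.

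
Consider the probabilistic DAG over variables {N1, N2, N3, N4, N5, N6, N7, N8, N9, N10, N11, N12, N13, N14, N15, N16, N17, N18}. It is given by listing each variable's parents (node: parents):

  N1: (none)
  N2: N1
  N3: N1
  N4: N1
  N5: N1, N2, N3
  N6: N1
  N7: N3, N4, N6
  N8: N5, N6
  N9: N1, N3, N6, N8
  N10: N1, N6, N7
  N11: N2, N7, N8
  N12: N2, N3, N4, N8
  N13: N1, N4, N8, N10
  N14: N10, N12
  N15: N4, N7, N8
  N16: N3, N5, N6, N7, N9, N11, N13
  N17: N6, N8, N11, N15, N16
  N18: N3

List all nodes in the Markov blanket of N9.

Children of N9: N16.
N9's parents: N1, N3, N6, N8.
Co-parents of N9 (other parents of its children):
  N16 also has parents N3, N5, N6, N7, N11, N13.
Taking the union gives {N1, N3, N5, N6, N7, N8, N11, N13, N16}.

{N1, N3, N5, N6, N7, N8, N11, N13, N16}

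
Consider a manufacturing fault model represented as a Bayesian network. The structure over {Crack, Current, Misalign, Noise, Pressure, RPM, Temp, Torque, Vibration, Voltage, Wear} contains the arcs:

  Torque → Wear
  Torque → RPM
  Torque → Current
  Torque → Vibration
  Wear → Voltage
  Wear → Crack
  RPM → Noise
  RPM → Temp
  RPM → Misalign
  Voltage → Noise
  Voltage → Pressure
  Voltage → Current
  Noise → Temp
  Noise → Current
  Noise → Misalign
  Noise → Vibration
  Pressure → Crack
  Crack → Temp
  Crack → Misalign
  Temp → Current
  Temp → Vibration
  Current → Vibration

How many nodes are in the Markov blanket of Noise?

8

A node's Markov blanket = Pa ∪ Ch ∪ (parents of Ch other than the node itself).
Noise's parents: RPM, Voltage.
Children of Noise: Current, Misalign, Temp, Vibration.
For each child, the remaining parents (spouses of Noise):
  Temp: Crack, RPM
  Current: Temp, Torque, Voltage
  Misalign: Crack, RPM
  Vibration: Current, Temp, Torque
MB(Noise) = {Crack, Current, Misalign, RPM, Temp, Torque, Vibration, Voltage}, which has 8 nodes.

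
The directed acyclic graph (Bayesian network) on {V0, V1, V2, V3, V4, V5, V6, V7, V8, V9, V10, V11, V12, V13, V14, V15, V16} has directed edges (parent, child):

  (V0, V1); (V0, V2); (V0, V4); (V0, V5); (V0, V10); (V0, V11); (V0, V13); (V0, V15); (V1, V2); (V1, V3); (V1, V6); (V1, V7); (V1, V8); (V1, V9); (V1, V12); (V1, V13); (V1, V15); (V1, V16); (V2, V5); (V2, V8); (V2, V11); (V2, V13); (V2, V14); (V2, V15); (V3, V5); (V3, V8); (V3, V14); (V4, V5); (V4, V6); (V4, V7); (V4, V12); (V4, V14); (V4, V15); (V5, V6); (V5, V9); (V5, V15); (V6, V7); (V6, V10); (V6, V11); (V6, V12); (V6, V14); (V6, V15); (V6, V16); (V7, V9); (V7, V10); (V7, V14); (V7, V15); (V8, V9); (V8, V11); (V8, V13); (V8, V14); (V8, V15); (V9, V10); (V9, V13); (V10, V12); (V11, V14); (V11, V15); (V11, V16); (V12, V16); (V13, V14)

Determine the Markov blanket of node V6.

V6's parents: V1, V4, V5.
V6 has children V7, V10, V11, V12, V14, V15, V16.
Other parents of V6's children:
  V7: V1, V4
  V10: V0, V7, V9
  V11: V0, V2, V8
  V12: V1, V4, V10
  V14: V2, V3, V4, V7, V8, V11, V13
  V15: V0, V1, V2, V4, V5, V7, V8, V11
  V16: V1, V11, V12
Union: {V1, V4, V5} ∪ {V7, V10, V11, V12, V14, V15, V16} ∪ {V0, V1, V2, V3, V4, V5, V7, V8, V9, V10, V11, V12, V13} = {V0, V1, V2, V3, V4, V5, V7, V8, V9, V10, V11, V12, V13, V14, V15, V16}.

{V0, V1, V2, V3, V4, V5, V7, V8, V9, V10, V11, V12, V13, V14, V15, V16}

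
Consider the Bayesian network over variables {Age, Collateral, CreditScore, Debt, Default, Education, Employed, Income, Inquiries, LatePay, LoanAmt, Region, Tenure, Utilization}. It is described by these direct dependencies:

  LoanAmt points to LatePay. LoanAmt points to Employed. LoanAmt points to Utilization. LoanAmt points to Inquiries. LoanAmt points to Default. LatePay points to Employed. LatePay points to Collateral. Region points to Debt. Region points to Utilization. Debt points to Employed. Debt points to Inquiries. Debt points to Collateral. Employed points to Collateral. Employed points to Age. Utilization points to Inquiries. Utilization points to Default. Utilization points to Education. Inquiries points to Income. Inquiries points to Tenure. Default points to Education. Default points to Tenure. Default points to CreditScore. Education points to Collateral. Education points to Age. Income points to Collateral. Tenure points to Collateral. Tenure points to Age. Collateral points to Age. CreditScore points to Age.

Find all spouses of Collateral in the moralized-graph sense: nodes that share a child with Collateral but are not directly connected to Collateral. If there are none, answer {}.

{CreditScore}

Children of Collateral: Age.
  Age's other parents are CreditScore, Education, Employed, Tenure.
Excluding nodes already adjacent to Collateral (Age, Debt, Education, Employed, Income, LatePay, Tenure), the co-parent-only contribution is {CreditScore}.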